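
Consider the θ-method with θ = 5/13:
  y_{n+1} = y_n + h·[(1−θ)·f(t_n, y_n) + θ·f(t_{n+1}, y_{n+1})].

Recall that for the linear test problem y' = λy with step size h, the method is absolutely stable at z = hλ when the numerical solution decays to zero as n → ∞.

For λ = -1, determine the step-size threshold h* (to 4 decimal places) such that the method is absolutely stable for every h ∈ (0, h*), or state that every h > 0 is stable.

Set f=λy, z=hλ:
  y_{n+1} = y_n + z·[8/13·y_n + 5/13·y_{n+1}] ⇒ (1 − 5/13z)y_{n+1} = (1 + 8/13z)y_n
  R(z) = (1 + 8/13z)/(1 − 5/13z).

Boundary: |R(x)|=1, x<0.
x=-0.44: |R|=0.6237
R=−1: 1+8/13x = −1+5/13x ⇒ -3/13x=2 ⇒ x=2/(-3/13)=-8.6667
Confirm numerically:
  x=-6.723: |R|=0.87491 <1
  x=-6.269: |R|=0.83779 <1
  x=-5.227: |R|=0.73632 <1
  x=-4.168: |R|=0.60118 <1
  x=-8.786: |R|=1.00629 >1
  x=-8.703: |R|=1.00193 >1
Stable set (-8.6667, 0).

(-8.6667,0); λ=-1 ⇒ h* = (26/3)/1 = 8.6667.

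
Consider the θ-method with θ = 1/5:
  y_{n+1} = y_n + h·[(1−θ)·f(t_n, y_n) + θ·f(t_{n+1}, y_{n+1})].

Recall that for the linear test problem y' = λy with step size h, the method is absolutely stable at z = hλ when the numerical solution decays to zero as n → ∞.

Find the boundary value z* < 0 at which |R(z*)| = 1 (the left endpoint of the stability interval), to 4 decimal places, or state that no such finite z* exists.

z* = -3.3333.

Set f=λy, z=hλ:
  y_{n+1} = y_n + z·[4/5·y_n + 1/5·y_{n+1}] ⇒ (1 − 1/5z)y_{n+1} = (1 + 4/5z)y_n
  R(z) = (1 + 4/5z)/(1 − 1/5z).

Find x<0 with |R(x)|<1.
x=-1.22: |R|=0.0193
R=−1: 1+4/5x = −1+1/5x ⇒ -3/5x=2 ⇒ x=2/(-3/5)=-3.3333
Confirm numerically:
  x=-2.597: |R|=0.70923 <1
  x=-1.943: |R|=0.39925 <1
  x=-1.747: |R|=0.29465 <1
  x=-1.484: |R|=0.14436 <1
  x=-3.408: |R|=1.02664 >1
  x=-3.364: |R|=1.01100 >1
So |R|<1 on (-3.3333, 0).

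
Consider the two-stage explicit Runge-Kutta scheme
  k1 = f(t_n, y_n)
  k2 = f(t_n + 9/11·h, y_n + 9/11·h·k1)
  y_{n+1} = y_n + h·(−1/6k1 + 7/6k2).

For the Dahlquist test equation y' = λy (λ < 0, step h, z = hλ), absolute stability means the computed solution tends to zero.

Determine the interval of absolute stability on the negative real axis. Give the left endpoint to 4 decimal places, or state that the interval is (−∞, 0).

On y'=λy, z=hλ:
  k1=λy_n ⇒ h·k1=z·y_n;  k2=λ(1+9/11z)y_n ⇒ h·k2=z(1+9/11z)y_n
  y_{n+1}/y_n = 1 − 1/6z + 7/6z(1+9/11z) = 1 + z + 21/22z²
  R(z) = 1 + z + 21/22z².

Solve |R(x)|<1 on ℝ⁻.
x=-0.5: |R|=0.7386
R=1: x+21/22x²=0 ⇒ x=−22/21=-1.0476; min R=1−1/(4·21/22)=0.7381>−1
Confirm numerically:
  x=-0.798: |R|=0.80986 <1
  x=-0.718: |R|=0.77409 <1
  x=-0.528: |R|=0.73811 <1
  x=-0.484: |R|=0.73961 <1
  x=-1.412: |R|=1.49112 >1
  x=-1.313: |R|=1.33261 >1
  x=-1.220: |R|=1.20075 >1
Stable set (-1.0476, 0).

z∈(-1.0476,0).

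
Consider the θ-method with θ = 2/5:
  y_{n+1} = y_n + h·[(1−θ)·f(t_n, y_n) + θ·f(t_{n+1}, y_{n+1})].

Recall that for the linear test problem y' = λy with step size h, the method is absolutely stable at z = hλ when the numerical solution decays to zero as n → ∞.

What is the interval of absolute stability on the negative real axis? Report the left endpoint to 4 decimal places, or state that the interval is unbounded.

With y'=λy (z=hλ):
  y_{n+1} = y_n + z·[3/5·y_n + 2/5·y_{n+1}] ⇒ (1 − 2/5z)y_{n+1} = (1 + 3/5z)y_n
  so R(z) = (1 + 3/5z)/(1 − 2/5z).

Boundary: |R(x)|=1, x<0.
x=-0.34: |R|=0.7007
R=−1: 1+3/5x = −1+2/5x ⇒ -1/5x=2 ⇒ x=2/(-1/5)=-10.0000
Confirm numerically:
  x=-8.764: |R|=0.94513 <1
  x=-8.644: |R|=0.93916 <1
  x=-5.636: |R|=0.73181 <1
  x=-10.463: |R|=1.01786 >1
  x=-10.324: |R|=1.01263 >1
Interval (-10.0000, 0).

z∈(-10.0000,0).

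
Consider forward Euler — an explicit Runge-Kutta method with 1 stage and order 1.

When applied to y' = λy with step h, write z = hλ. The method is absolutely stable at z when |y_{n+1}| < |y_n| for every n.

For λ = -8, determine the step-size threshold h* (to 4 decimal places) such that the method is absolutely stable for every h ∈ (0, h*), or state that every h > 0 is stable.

With y'=λy (z=hλ):
  order 1, 1-stage ⇒ R(z)=1+z
  (e.g. R(-1.5)=-0.50000, |R|=0.50000)

Find x<0 with |R(x)|<1.
x=-1.5: |R|=0.5000
|R(-2.38)|=1.3800 |R(-1.65)|=0.6500 |R(-0.96)|=0.0400
Bisect:
  x_lo=-2.5102 |R|=1.5102  x_hi=-0.1025 |R|=0.8975
  mid=-1.30633 |R|=0.30633 →hi
  mid=-1.90825 |R|=0.90825 →hi
  mid=-2.20920 |R|=1.20920 →lo
  mid=-2.05872 |R|=1.05872 →lo
  mid=-1.98349 |R|=0.98349 →hi
  mid=-2.02111 |R|=1.02111 →lo
  mid=-2.00230 |R|=1.00230 →lo
  mid=-1.99289 |R|=0.99289 →hi
  mid=-1.99759 |R|=0.99759 →hi
  ...
  [-2.00009,-1.99994] ⇒ x*=-2.0000
So |R|<1 on (-2.0000, 0).

(-2.0000,0); λ=-8 ⇒ h* = 0.2500.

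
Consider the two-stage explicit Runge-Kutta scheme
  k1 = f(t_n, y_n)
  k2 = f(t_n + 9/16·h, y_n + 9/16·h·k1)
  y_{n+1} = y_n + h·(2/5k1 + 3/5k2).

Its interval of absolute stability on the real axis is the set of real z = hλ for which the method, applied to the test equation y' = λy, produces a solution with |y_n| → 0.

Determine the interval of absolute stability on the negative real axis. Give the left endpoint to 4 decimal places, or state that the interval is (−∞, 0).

(-2.9630, 0).

Test eqn y'=λy, z=hλ:
  k1=λy_n ⇒ h·k1=z·y_n;  k2=λ(1+9/16z)y_n ⇒ h·k2=z(1+9/16z)y_n
  y_{n+1}/y_n = 1 + 2/5z + 3/5z(1+9/16z) = 1 + z + 27/80z²
  so R(z) = 1 + z + 27/80z².

Boundary: |R(x)|=1, x<0.
x=-1.34: |R|=0.2660
R=1: x+27/80x²=0 ⇒ x=−80/27=-2.9630; min R=1−1/(4·27/80)=0.2593>−1
Confirm numerically:
  x=-2.318: |R|=0.49543 <1
  x=-2.015: |R|=0.35533 <1
  x=-1.724: |R|=0.27911 <1
  x=-1.306: |R|=0.26965 <1
  x=-3.475: |R|=1.60052 >1
  x=-3.154: |R|=1.20335 >1
So |R|<1 on (-2.9630, 0).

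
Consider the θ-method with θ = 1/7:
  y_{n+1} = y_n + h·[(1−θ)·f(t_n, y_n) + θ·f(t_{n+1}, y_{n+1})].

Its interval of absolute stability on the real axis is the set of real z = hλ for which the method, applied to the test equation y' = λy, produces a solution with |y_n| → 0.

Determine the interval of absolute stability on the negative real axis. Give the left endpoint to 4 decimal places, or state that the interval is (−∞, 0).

With y'=λy (z=hλ):
  y_{n+1} = y_n + z·[6/7·y_n + 1/7·y_{n+1}] ⇒ (1 − 1/7z)y_{n+1} = (1 + 6/7z)y_n
  Hence R(z) = (1 + 6/7z)/(1 − 1/7z).

Need |R(x)|<1, x<0.
x=-0.49: |R|=0.5421
R=−1: 1+6/7x = −1+1/7x ⇒ -5/7x=2 ⇒ x=2/(-5/7)=-2.8000
Confirm numerically:
  x=-2.396: |R|=0.78501 <1
  x=-2.395: |R|=0.78446 <1
  x=-1.525: |R|=0.25220 <1
  x=-1.425: |R|=0.18398 <1
  x=-3.156: |R|=1.17527 >1
  x=-2.919: |R|=1.05999 >1
Stable set (-2.8000, 0).

z∈(-2.8000,0).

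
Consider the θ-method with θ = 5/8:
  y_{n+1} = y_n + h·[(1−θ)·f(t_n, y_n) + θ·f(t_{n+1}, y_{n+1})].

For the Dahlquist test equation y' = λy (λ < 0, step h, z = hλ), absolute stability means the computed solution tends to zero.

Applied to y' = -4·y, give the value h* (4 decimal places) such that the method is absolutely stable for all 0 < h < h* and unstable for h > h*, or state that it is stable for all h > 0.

With y'=λy (z=hλ):
  y_{n+1} = y_n + z·[3/8·y_n + 5/8·y_{n+1}] ⇒ (1 − 5/8z)y_{n+1} = (1 + 3/8z)y_n
  so R(z) = (1 + 3/8z)/(1 − 5/8z).

Find x<0 with |R(x)|<1.
x=-0.6: |R|=0.5636
x=-2: |R|=0.1111
x=-10: |R|=0.3793
x=-100: |R|=0.5748
θ=5/8≥1/2 ⇒ |1+3/8x|<|1−5/8x| ∀x<0 ⇒ unbounded interval.

interval (−∞, 0). Any h>0 works for λ=-4.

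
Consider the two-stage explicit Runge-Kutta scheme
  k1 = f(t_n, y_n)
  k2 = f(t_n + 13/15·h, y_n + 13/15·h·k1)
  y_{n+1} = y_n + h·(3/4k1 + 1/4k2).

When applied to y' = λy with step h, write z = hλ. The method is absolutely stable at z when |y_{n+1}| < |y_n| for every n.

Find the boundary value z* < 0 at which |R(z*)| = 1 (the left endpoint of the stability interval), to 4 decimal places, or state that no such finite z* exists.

z* = -4.6154.

Test eqn y'=λy, z=hλ:
  k1=λy_n ⇒ h·k1=z·y_n;  k2=λ(1+13/15z)y_n ⇒ h·k2=z(1+13/15z)y_n
  y_{n+1}/y_n = 1 + 3/4z + 1/4z(1+13/15z) = 1 + z + 13/60z²
  ⇒ R(z) = 1 + z + 13/60z².

Find x<0 with |R(x)|<1.
x=-0.97: |R|=0.2339
R=1: x+13/60x²=0 ⇒ x=−60/13=-4.6154; min R=1−1/(4·13/60)=-0.1538>−1
Confirm numerically:
  x=-4.375: |R|=0.77214 <1
  x=-3.063: |R|=0.03024 <1
  x=-2.987: |R|=0.05386 <1
  x=-2.799: |R|=0.10155 <1
  x=-5.019: |R|=1.43891 >1
  x=-5.011: |R|=1.42953 >1
  x=-4.950: |R|=1.35888 >1
Stable set (-4.6154, 0).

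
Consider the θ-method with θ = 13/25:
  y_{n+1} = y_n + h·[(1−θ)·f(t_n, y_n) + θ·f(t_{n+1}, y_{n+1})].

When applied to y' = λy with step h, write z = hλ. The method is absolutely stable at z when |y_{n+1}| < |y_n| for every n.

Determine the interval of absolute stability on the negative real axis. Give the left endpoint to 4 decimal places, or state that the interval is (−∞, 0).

interval (−∞, 0).

On y'=λy, z=hλ:
  y_{n+1} = y_n + z·[12/25·y_n + 13/25·y_{n+1}] ⇒ (1 − 13/25z)y_{n+1} = (1 + 12/25z)y_n
  Hence R(z) = (1 + 12/25z)/(1 − 13/25z).

Solve |R(x)|<1 on ℝ⁻.
x=-0.95: |R|=0.3641
x=-2: |R|=0.0196
x=-10: |R|=0.6129
x=-100: |R|=0.8868
θ=13/25≥1/2 ⇒ |1+12/25x|<|1−13/25x| ∀x<0 ⇒ interval (−∞,0).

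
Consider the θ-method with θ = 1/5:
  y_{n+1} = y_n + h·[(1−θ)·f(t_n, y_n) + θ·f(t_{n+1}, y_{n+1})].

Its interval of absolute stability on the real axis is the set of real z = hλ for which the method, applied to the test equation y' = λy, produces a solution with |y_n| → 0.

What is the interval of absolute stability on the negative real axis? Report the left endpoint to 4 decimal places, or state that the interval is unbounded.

(-3.3333, 0).

Set f=λy, z=hλ:
  y_{n+1} = y_n + z·[4/5·y_n + 1/5·y_{n+1}] ⇒ (1 − 1/5z)y_{n+1} = (1 + 4/5z)y_n
  ⇒ R(z) = (1 + 4/5z)/(1 − 1/5z).

Need |R(x)|<1, x<0.
x=-0.31: |R|=0.7081
R=−1: 1+4/5x = −1+1/5x ⇒ -3/5x=2 ⇒ x=2/(-3/5)=-3.3333
Confirm numerically:
  x=-3.224: |R|=0.96012 <1
  x=-3.168: |R|=0.93928 <1
  x=-2.234: |R|=0.54410 <1
  x=-2.184: |R|=0.52004 <1
  x=-3.608: |R|=1.09572 >1
  x=-3.445: |R|=1.03967 >1
Stable set (-3.3333, 0).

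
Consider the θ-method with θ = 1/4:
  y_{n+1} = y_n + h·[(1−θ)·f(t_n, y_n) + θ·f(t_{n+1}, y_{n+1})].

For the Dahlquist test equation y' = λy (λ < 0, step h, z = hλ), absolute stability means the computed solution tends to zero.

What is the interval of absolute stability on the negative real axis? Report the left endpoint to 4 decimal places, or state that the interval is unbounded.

Set f=λy, z=hλ:
  y_{n+1} = y_n + z·[3/4·y_n + 1/4·y_{n+1}] ⇒ (1 − 1/4z)y_{n+1} = (1 + 3/4z)y_n
  ⇒ R(z) = (1 + 3/4z)/(1 − 1/4z).

Solve |R(x)|<1 on ℝ⁻.
x=-1.4: |R|=0.0370
R=−1: 1+3/4x = −1+1/4x ⇒ -1/2x=2 ⇒ x=2/(-1/2)=-4.0000
Confirm numerically:
  x=-2.662: |R|=0.59832 <1
  x=-2.567: |R|=0.56358 <1
  x=-2.077: |R|=0.36712 <1
  x=-4.570: |R|=1.13302 >1
  x=-4.543: |R|=1.12712 >1
  x=-4.321: |R|=1.07715 >1
So |R|<1 on (-4.0000, 0).

z∈(-4.0000,0).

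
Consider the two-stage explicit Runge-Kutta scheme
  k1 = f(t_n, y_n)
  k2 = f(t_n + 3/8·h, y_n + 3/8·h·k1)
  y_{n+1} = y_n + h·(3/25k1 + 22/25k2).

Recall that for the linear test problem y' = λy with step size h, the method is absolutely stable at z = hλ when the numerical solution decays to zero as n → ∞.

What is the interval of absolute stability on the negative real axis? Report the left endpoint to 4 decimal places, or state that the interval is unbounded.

Test eqn y'=λy, z=hλ:
  k1=λy_n ⇒ h·k1=z·y_n;  k2=λ(1+3/8z)y_n ⇒ h·k2=z(1+3/8z)y_n
  y_{n+1}/y_n = 1 + 3/25z + 22/25z(1+3/8z) = 1 + z + 33/100z²
  ⇒ R(z) = 1 + z + 33/100z².

Find x<0 with |R(x)|<1.
x=-0.88: |R|=0.3756
R=1: x+33/100x²=0 ⇒ x=−100/33=-3.0303; min R=1−1/(4·33/100)=0.2424>−1
Confirm numerically:
  x=-2.180: |R|=0.38829 <1
  x=-2.111: |R|=0.35959 <1
  x=-1.943: |R|=0.30283 <1
  x=-1.495: |R|=0.24256 <1
  x=-3.528: |R|=1.57944 >1
  x=-3.465: |R|=1.49705 >1
So |R|<1 on (-3.0303, 0).

(-3.0303, 0).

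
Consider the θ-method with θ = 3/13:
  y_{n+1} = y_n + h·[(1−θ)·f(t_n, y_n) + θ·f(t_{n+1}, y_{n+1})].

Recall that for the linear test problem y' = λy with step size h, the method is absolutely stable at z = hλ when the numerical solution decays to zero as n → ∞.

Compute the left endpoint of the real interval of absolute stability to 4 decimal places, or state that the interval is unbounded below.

left endpoint -3.7143.

Set f=λy, z=hλ:
  y_{n+1} = y_n + z·[10/13·y_n + 3/13·y_{n+1}] ⇒ (1 − 3/13z)y_{n+1} = (1 + 10/13z)y_n
  so R(z) = (1 + 10/13z)/(1 − 3/13z).

Solve |R(x)|<1 on ℝ⁻.
x=-0.37: |R|=0.6591
R=−1: 1+10/13x = −1+3/13x ⇒ -7/13x=2 ⇒ x=2/(-7/13)=-3.7143
Confirm numerically:
  x=-3.506: |R|=0.93800 <1
  x=-2.946: |R|=0.75373 <1
  x=-2.226: |R|=0.47058 <1
  x=-2.029: |R|=0.38194 <1
  x=-4.164: |R|=1.12349 >1
  x=-4.130: |R|=1.11461 >1
  x=-3.758: |R|=1.01261 >1
Stable set (-3.7143, 0).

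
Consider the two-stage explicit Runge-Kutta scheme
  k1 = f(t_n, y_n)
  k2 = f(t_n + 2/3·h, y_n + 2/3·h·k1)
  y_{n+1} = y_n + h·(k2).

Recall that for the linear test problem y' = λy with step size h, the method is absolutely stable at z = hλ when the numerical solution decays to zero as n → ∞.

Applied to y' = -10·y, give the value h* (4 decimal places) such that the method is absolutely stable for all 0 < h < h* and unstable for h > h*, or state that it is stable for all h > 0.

(-1.5000,0); λ=-10 ⇒ h* = (3/2)/10 = 0.1500.

Test eqn y'=λy, z=hλ:
  k1=λy_n ⇒ h·k1=z·y_n;  k2=λ(1+2/3z)y_n ⇒ h·k2=z(1+2/3z)y_n
  y_{n+1}/y_n = 1 + z(1+2/3z) = 1 + z + 2/3z²
  ⇒ R(z) = 1 + z + 2/3z².

Boundary: |R(x)|=1, x<0.
x=-0.38: |R|=0.7163
R=1: x+2/3x²=0 ⇒ x=−3/2=-1.5000; min R=1−1/(4·2/3)=0.6250>−1
Confirm numerically:
  x=-1.428: |R|=0.93146 <1
  x=-0.817: |R|=0.62799 <1
  x=-0.696: |R|=0.62694 <1
  x=-0.614: |R|=0.63733 <1
  x=-1.753: |R|=1.29567 >1
  x=-1.722: |R|=1.25486 >1
Stable set (-1.5000, 0).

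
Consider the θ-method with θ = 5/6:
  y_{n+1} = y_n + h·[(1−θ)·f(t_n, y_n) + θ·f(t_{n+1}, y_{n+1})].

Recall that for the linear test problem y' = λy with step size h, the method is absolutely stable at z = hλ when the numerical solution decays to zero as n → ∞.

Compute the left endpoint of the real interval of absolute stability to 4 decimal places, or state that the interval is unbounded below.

On y'=λy, z=hλ:
  y_{n+1} = y_n + z·[1/6·y_n + 5/6·y_{n+1}] ⇒ (1 − 5/6z)y_{n+1} = (1 + 1/6z)y_n
  Hence R(z) = (1 + 1/6z)/(1 − 5/6z).

Solve |R(x)|<1 on ℝ⁻.
x=-0.42: |R|=0.6889
x=-2: |R|=0.2500
x=-10: |R|=0.0714
x=-100: |R|=0.1858
θ=5/6≥1/2 ⇒ |1+1/6x|<|1−5/6x| ∀x<0 ⇒ interval (−∞,0).

(−∞, 0) — no finite endpoint.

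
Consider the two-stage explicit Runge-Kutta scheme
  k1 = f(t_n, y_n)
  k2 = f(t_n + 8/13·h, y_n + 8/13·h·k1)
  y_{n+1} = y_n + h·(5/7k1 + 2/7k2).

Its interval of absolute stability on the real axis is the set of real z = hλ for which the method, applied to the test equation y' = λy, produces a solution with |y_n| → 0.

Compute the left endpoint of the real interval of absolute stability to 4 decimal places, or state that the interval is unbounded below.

Set f=λy, z=hλ:
  k1=λy_n ⇒ h·k1=z·y_n;  k2=λ(1+8/13z)y_n ⇒ h·k2=z(1+8/13z)y_n
  y_{n+1}/y_n = 1 + 5/7z + 2/7z(1+8/13z) = 1 + z + 16/91z²
  R(z) = 1 + z + 16/91z².

Boundary: |R(x)|=1, x<0.
x=-0.59: |R|=0.4712
R=1: x+16/91x²=0 ⇒ x=−91/16=-5.6875; min R=1−1/(4·16/91)=-0.4219>−1
Confirm numerically:
  x=-5.570: |R|=0.88493 <1
  x=-3.806: |R|=0.25907 <1
  x=-3.263: |R|=0.39097 <1
  x=-6.051: |R|=1.38673 >1
  x=-6.020: |R|=1.35194 >1
  x=-5.930: |R|=1.25284 >1
Interval (-5.6875, 0).

z* = -5.6875.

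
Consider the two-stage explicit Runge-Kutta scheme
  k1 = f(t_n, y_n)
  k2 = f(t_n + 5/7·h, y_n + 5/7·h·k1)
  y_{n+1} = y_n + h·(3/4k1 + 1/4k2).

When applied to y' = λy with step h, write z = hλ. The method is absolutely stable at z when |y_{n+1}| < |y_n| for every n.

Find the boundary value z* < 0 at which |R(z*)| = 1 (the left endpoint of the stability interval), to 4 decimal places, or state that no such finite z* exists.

Set f=λy, z=hλ:
  k1=λy_n ⇒ h·k1=z·y_n;  k2=λ(1+5/7z)y_n ⇒ h·k2=z(1+5/7z)y_n
  y_{n+1}/y_n = 1 + 3/4z + 1/4z(1+5/7z) = 1 + z + 5/28z²
  R(z) = 1 + z + 5/28z².

Boundary: |R(x)|=1, x<0.
x=-0.9: |R|=0.2446
R=1: x+5/28x²=0 ⇒ x=−28/5=-5.6000; min R=1−1/(4·5/28)=-0.4000>−1
Confirm numerically:
  x=-3.378: |R|=0.34034 <1
  x=-3.305: |R|=0.35446 <1
  x=-3.151: |R|=0.37800 <1
  x=-6.181: |R|=1.64128 >1
  x=-5.810: |R|=1.21787 >1
Interval (-5.6000, 0).

z* = -5.6000.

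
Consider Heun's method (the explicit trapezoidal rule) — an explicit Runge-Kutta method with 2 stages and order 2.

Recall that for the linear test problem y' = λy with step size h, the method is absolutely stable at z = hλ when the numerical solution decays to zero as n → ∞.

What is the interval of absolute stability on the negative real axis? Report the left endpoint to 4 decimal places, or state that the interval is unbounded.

Set f=λy, z=hλ:
  order 2, 2-stage ⇒ R(z)=1+z+z^2/2
  (e.g. R(-0.82)=0.51620, |R|=0.51620)

Find x<0 with |R(x)|<1.
x=-0.82: |R|=0.5162
|R(-1.91)|=0.9140 |R(-1.59)|=0.6741 |R(-1.23)|=0.5264
Bisect:
  x_lo=-2.7149 |R|=1.9704  x_hi=-0.2015 |R|=0.8188
  mid=-1.45820 |R|=0.60498 →hi
  mid=-2.08655 |R|=1.09029 →lo
  mid=-1.77238 |R|=0.79828 →hi
  mid=-1.92946 |R|=0.93195 →hi
  mid=-2.00800 |R|=1.00804 →lo
  mid=-1.96873 |R|=0.96922 →hi
  mid=-1.98837 |R|=0.98844 →hi
  mid=-1.99819 |R|=0.99819 →hi
  mid=-2.00310 |R|=1.00310 →lo
  ...
  [-2.00003,-1.99987] ⇒ x*=-2.0000
Interval (-2.0000, 0).

(-2.0000, 0).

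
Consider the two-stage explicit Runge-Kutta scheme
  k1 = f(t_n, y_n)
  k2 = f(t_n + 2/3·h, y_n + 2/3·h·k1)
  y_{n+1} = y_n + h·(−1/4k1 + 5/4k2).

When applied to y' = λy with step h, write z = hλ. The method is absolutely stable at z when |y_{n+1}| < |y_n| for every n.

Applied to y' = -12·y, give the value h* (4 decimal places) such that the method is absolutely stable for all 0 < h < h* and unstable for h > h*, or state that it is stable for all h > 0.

(-1.2000,0); λ=-12 ⇒ h* = (6/5)/12 = 0.1000.

On y'=λy, z=hλ:
  k1=λy_n ⇒ h·k1=z·y_n;  k2=λ(1+2/3z)y_n ⇒ h·k2=z(1+2/3z)y_n
  y_{n+1}/y_n = 1 − 1/4z + 5/4z(1+2/3z) = 1 + z + 5/6z²
  R(z) = 1 + z + 5/6z².

Solve |R(x)|<1 on ℝ⁻.
x=-0.98: |R|=0.8203
R=1: x+5/6x²=0 ⇒ x=−6/5=-1.2000; min R=1−1/(4·5/6)=0.7000>−1
Confirm numerically:
  x=-0.898: |R|=0.77400 <1
  x=-0.712: |R|=0.71045 <1
  x=-0.572: |R|=0.70065 <1
  x=-0.560: |R|=0.70133 <1
  x=-1.668: |R|=1.65052 >1
  x=-1.588: |R|=1.51345 >1
  x=-1.264: |R|=1.06741 >1
Interval (-1.2000, 0).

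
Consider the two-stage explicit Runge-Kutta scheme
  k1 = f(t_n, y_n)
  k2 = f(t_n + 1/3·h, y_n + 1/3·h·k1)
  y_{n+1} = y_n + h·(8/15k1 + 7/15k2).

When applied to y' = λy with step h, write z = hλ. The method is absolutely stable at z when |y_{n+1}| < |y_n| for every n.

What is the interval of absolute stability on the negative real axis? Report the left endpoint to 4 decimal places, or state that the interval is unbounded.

(-6.4286, 0).

With y'=λy (z=hλ):
  k1=λy_n ⇒ h·k1=z·y_n;  k2=λ(1+1/3z)y_n ⇒ h·k2=z(1+1/3z)y_n
  y_{n+1}/y_n = 1 + 8/15z + 7/15z(1+1/3z) = 1 + z + 7/45z²
  R(z) = 1 + z + 7/45z².

Solve |R(x)|<1 on ℝ⁻.
x=-0.76: |R|=0.3298
R=1: x+7/45x²=0 ⇒ x=−45/7=-6.4286; min R=1−1/(4·7/45)=-0.6071>−1
Confirm numerically:
  x=-5.550: |R|=0.24150 <1
  x=-5.269: |R|=0.04959 <1
  x=-5.028: |R|=0.09543 <1
  x=-4.787: |R|=0.22239 <1
  x=-6.837: |R|=1.43438 >1
  x=-6.748: |R|=1.33530 >1
  x=-6.512: |R|=1.08451 >1
So |R|<1 on (-6.4286, 0).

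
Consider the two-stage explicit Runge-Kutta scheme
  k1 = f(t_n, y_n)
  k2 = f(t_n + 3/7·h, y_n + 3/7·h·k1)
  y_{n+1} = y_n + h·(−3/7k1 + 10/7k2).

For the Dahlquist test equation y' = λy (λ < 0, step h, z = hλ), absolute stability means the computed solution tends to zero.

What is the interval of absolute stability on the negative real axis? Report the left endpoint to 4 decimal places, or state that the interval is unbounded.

z∈(-1.6333,0).

On y'=λy, z=hλ:
  k1=λy_n ⇒ h·k1=z·y_n;  k2=λ(1+3/7z)y_n ⇒ h·k2=z(1+3/7z)y_n
  y_{n+1}/y_n = 1 − 3/7z + 10/7z(1+3/7z) = 1 + z + 30/49z²
  ⇒ R(z) = 1 + z + 30/49z².

Solve |R(x)|<1 on ℝ⁻.
x=-0.51: |R|=0.6492
R=1: x+30/49x²=0 ⇒ x=−49/30=-1.6333; min R=1−1/(4·30/49)=0.5917>−1
Confirm numerically:
  x=-1.171: |R|=0.66854 <1
  x=-1.138: |R|=0.65488 <1
  x=-0.836: |R|=0.59190 <1
  x=-0.748: |R|=0.59455 <1
  x=-1.991: |R|=1.43599 >1
  x=-1.946: |R|=1.37252 >1
So |R|<1 on (-1.6333, 0).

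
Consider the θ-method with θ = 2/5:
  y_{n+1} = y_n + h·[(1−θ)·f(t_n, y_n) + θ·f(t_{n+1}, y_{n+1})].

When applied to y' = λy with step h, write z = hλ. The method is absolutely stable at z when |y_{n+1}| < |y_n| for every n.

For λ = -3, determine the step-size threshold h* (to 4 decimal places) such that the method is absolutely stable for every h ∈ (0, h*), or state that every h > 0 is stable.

Test eqn y'=λy, z=hλ:
  y_{n+1} = y_n + z·[3/5·y_n + 2/5·y_{n+1}] ⇒ (1 − 2/5z)y_{n+1} = (1 + 3/5z)y_n
  Hence R(z) = (1 + 3/5z)/(1 − 2/5z).

Solve |R(x)|<1 on ℝ⁻.
x=-1.19: |R|=0.1938
R=−1: 1+3/5x = −1+2/5x ⇒ -1/5x=2 ⇒ x=2/(-1/5)=-10.0000
Confirm numerically:
  x=-8.690: |R|=0.94147 <1
  x=-7.448: |R|=0.87173 <1
  x=-6.376: |R|=0.79585 <1
  x=-6.119: |R|=0.77486 <1
  x=-10.568: |R|=1.02173 >1
  x=-10.213: |R|=1.00838 >1
  x=-10.052: |R|=1.00207 >1
Interval (-10.0000, 0).

(-10.0000,0); λ=-3 ⇒ h* = (10)/3 = 3.3333.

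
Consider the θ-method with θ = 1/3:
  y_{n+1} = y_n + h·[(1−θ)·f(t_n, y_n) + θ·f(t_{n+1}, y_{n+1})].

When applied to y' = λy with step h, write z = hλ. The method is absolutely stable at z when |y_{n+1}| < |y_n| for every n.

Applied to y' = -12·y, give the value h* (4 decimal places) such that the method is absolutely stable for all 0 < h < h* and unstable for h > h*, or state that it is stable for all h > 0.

(-6.0000,0); λ=-12 ⇒ h* = (6)/12 = 0.5000.

On y'=λy, z=hλ:
  y_{n+1} = y_n + z·[2/3·y_n + 1/3·y_{n+1}] ⇒ (1 − 1/3z)y_{n+1} = (1 + 2/3z)y_n
  Hence R(z) = (1 + 2/3z)/(1 − 1/3z).

Find x<0 with |R(x)|<1.
x=-1.42: |R|=0.0362
R=−1: 1+2/3x = −1+1/3x ⇒ -1/3x=2 ⇒ x=2/(-1/3)=-6.0000
Confirm numerically:
  x=-5.914: |R|=0.99035 <1
  x=-5.818: |R|=0.97936 <1
  x=-3.046: |R|=0.51141 <1
  x=-6.395: |R|=1.04204 >1
  x=-6.165: |R|=1.01800 >1
  x=-6.077: |R|=1.00848 >1
Interval (-6.0000, 0).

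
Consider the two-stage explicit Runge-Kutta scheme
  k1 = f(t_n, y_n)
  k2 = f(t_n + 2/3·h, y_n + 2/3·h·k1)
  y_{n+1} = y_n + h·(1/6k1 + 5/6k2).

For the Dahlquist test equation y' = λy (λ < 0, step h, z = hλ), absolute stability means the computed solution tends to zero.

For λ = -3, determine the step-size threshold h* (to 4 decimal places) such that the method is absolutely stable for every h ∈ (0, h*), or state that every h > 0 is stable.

(-1.8000,0); λ=-3 ⇒ h* = (9/5)/3 = 0.6000.

On y'=λy, z=hλ:
  k1=λy_n ⇒ h·k1=z·y_n;  k2=λ(1+2/3z)y_n ⇒ h·k2=z(1+2/3z)y_n
  y_{n+1}/y_n = 1 + 1/6z + 5/6z(1+2/3z) = 1 + z + 5/9z²
  ⇒ R(z) = 1 + z + 5/9z².

Find x<0 with |R(x)|<1.
x=-1.54: |R|=0.7776
R=1: x+5/9x²=0 ⇒ x=−9/5=-1.8000; min R=1−1/(4·5/9)=0.5500>−1
Confirm numerically:
  x=-1.589: |R|=0.81373 <1
  x=-1.216: |R|=0.60548 <1
  x=-1.185: |R|=0.59513 <1
  x=-0.764: |R|=0.56028 <1
  x=-1.925: |R|=1.13368 >1
  x=-1.863: |R|=1.06521 >1
Interval (-1.8000, 0).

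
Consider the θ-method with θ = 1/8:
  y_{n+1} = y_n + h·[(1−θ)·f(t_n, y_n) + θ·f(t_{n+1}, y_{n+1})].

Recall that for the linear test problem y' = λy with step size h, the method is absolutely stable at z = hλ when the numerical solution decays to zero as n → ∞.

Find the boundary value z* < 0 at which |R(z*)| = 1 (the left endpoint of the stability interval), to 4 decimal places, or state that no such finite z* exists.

On y'=λy, z=hλ:
  y_{n+1} = y_n + z·[7/8·y_n + 1/8·y_{n+1}] ⇒ (1 − 1/8z)y_{n+1} = (1 + 7/8z)y_n
  ⇒ R(z) = (1 + 7/8z)/(1 − 1/8z).

Need |R(x)|<1, x<0.
x=-1.23: |R|=0.0661
R=−1: 1+7/8x = −1+1/8x ⇒ -3/4x=2 ⇒ x=2/(-3/4)=-2.6667
Confirm numerically:
  x=-2.556: |R|=0.93710 <1
  x=-1.933: |R|=0.55683 <1
  x=-1.909: |R|=0.54123 <1
  x=-1.655: |R|=0.37131 <1
  x=-3.246: |R|=1.30909 >1
  x=-3.085: |R|=1.22643 >1
  x=-2.854: |R|=1.10356 >1
So |R|<1 on (-2.6667, 0).

z* = -2.6667.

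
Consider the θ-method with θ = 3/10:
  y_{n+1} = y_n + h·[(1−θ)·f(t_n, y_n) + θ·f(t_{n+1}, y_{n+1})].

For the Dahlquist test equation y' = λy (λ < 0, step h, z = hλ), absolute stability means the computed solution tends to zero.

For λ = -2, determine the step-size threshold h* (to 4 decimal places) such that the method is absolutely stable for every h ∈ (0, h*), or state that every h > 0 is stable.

Set f=λy, z=hλ:
  y_{n+1} = y_n + z·[7/10·y_n + 3/10·y_{n+1}] ⇒ (1 − 3/10z)y_{n+1} = (1 + 7/10z)y_n
  R(z) = (1 + 7/10z)/(1 − 3/10z).

Need |R(x)|<1, x<0.
x=-0.67: |R|=0.4421
R=−1: 1+7/10x = −1+3/10x ⇒ -2/5x=2 ⇒ x=2/(-2/5)=-5.0000
Confirm numerically:
  x=-4.960: |R|=0.99357 <1
  x=-3.943: |R|=0.80631 <1
  x=-3.770: |R|=0.76912 <1
  x=-2.265: |R|=0.34862 <1
  x=-5.577: |R|=1.08634 >1
  x=-5.372: |R|=1.05698 >1
  x=-5.303: |R|=1.04678 >1
Stable set (-5.0000, 0).

(-5.0000,0); λ=-2 ⇒ h* = (5)/2 = 2.5000.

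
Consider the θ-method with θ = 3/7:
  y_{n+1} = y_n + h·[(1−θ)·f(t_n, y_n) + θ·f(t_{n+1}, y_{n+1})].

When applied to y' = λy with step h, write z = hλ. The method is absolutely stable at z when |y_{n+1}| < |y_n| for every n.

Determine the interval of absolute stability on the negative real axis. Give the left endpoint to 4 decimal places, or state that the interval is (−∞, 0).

(-14.0000, 0).

Set f=λy, z=hλ:
  y_{n+1} = y_n + z·[4/7·y_n + 3/7·y_{n+1}] ⇒ (1 − 3/7z)y_{n+1} = (1 + 4/7z)y_n
  R(z) = (1 + 4/7z)/(1 − 3/7z).

Solve |R(x)|<1 on ℝ⁻.
x=-1.22: |R|=0.1989
R=−1: 1+4/7x = −1+3/7x ⇒ -1/7x=2 ⇒ x=2/(-1/7)=-14.0000
Confirm numerically:
  x=-12.998: |R|=0.97821 <1
  x=-7.540: |R|=0.78190 <1
  x=-6.901: |R|=0.74375 <1
  x=-6.229: |R|=0.69747 <1
  x=-14.559: |R|=1.01103 >1
  x=-14.325: |R|=1.00650 >1
Stable set (-14.0000, 0).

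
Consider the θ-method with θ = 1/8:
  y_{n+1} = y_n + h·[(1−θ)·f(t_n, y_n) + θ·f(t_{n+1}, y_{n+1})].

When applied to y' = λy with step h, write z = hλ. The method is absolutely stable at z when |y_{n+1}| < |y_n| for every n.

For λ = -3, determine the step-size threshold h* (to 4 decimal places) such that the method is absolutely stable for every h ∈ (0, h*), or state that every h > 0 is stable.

(-2.6667,0); λ=-3 ⇒ h* = (8/3)/3 = 0.8889.

Set f=λy, z=hλ:
  y_{n+1} = y_n + z·[7/8·y_n + 1/8·y_{n+1}] ⇒ (1 − 1/8z)y_{n+1} = (1 + 7/8z)y_n
  so R(z) = (1 + 7/8z)/(1 − 1/8z).

Need |R(x)|<1, x<0.
x=-1.41: |R|=0.1987
R=−1: 1+7/8x = −1+1/8x ⇒ -3/4x=2 ⇒ x=2/(-3/4)=-2.6667
Confirm numerically:
  x=-1.992: |R|=0.59488 <1
  x=-1.955: |R|=0.57107 <1
  x=-1.845: |R|=0.49924 <1
  x=-1.417: |R|=0.20378 <1
  x=-3.208: |R|=1.28979 >1
  x=-2.927: |R|=1.14295 >1
  x=-2.796: |R|=1.07188 >1
So |R|<1 on (-2.6667, 0).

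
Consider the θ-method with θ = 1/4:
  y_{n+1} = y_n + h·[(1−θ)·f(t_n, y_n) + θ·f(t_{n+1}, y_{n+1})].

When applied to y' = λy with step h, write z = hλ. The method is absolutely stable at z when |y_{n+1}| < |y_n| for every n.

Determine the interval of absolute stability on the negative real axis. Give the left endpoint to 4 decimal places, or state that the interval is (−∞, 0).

z∈(-4.0000,0).

Test eqn y'=λy, z=hλ:
  y_{n+1} = y_n + z·[3/4·y_n + 1/4·y_{n+1}] ⇒ (1 − 1/4z)y_{n+1} = (1 + 3/4z)y_n
  R(z) = (1 + 3/4z)/(1 − 1/4z).

Find x<0 with |R(x)|<1.
x=-1.74: |R|=0.2125
R=−1: 1+3/4x = −1+1/4x ⇒ -1/2x=2 ⇒ x=2/(-1/2)=-4.0000
Confirm numerically:
  x=-3.161: |R|=0.76568 <1
  x=-2.912: |R|=0.68519 <1
  x=-2.070: |R|=0.36409 <1
  x=-4.173: |R|=1.04233 >1
  x=-4.146: |R|=1.03585 >1
Stable set (-4.0000, 0).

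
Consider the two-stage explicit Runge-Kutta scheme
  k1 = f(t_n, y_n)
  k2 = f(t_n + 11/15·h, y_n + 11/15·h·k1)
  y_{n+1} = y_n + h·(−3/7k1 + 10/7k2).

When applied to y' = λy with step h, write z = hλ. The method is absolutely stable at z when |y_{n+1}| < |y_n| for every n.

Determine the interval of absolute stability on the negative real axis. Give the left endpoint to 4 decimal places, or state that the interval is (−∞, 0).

Test eqn y'=λy, z=hλ:
  k1=λy_n ⇒ h·k1=z·y_n;  k2=λ(1+11/15z)y_n ⇒ h·k2=z(1+11/15z)y_n
  y_{n+1}/y_n = 1 − 3/7z + 10/7z(1+11/15z) = 1 + z + 22/21z²
  ⇒ R(z) = 1 + z + 22/21z².

Solve |R(x)|<1 on ℝ⁻.
x=-1.52: |R|=1.9004
R=1: x+22/21x²=0 ⇒ x=−21/22=-0.9545; min R=1−1/(4·22/21)=0.7614>−1
Confirm numerically:
  x=-0.892: |R|=0.94155 <1
  x=-0.780: |R|=0.85737 <1
  x=-0.668: |R|=0.79947 <1
  x=-0.620: |R|=0.78270 <1
  x=-1.170: |R|=1.26409 >1
  x=-1.003: |R|=1.05091 >1
Interval (-0.9545, 0).

(-0.9545, 0).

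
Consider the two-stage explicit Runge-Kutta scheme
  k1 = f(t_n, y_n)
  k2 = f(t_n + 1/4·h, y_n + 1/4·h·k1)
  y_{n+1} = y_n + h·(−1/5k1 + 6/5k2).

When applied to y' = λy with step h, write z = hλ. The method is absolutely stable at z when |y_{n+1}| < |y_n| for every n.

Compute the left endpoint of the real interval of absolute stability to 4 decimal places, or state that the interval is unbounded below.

On y'=λy, z=hλ:
  k1=λy_n ⇒ h·k1=z·y_n;  k2=λ(1+1/4z)y_n ⇒ h·k2=z(1+1/4z)y_n
  y_{n+1}/y_n = 1 − 1/5z + 6/5z(1+1/4z) = 1 + z + 3/10z²
  so R(z) = 1 + z + 3/10z².

Find x<0 with |R(x)|<1.
x=-0.86: |R|=0.3619
R=1: x+3/10x²=0 ⇒ x=−10/3=-3.3333; min R=1−1/(4·3/10)=0.1667>−1
Confirm numerically:
  x=-2.739: |R|=0.51164 <1
  x=-2.349: |R|=0.30634 <1
  x=-2.152: |R|=0.23733 <1
  x=-1.830: |R|=0.17467 <1
  x=-3.885: |R|=1.64297 >1
  x=-3.508: |R|=1.18382 >1
Interval (-3.3333, 0).

left endpoint -3.3333.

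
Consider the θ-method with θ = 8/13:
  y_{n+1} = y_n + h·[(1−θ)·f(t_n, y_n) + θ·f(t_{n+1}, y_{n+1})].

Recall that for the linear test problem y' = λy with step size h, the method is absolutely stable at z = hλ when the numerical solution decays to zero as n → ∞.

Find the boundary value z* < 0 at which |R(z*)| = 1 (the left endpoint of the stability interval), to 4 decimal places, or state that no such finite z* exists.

Test eqn y'=λy, z=hλ:
  y_{n+1} = y_n + z·[5/13·y_n + 8/13·y_{n+1}] ⇒ (1 − 8/13z)y_{n+1} = (1 + 5/13z)y_n
  ⇒ R(z) = (1 + 5/13z)/(1 − 8/13z).

Boundary: |R(x)|=1, x<0.
x=-1.57: |R|=0.2015
x=-2: |R|=0.1034
x=-10: |R|=0.3978
x=-100: |R|=0.5990
θ=8/13≥1/2 ⇒ |1+5/13x|<|1−8/13x| ∀x<0 ⇒ stable on all of ℝ⁻.

unbounded; (−∞, 0).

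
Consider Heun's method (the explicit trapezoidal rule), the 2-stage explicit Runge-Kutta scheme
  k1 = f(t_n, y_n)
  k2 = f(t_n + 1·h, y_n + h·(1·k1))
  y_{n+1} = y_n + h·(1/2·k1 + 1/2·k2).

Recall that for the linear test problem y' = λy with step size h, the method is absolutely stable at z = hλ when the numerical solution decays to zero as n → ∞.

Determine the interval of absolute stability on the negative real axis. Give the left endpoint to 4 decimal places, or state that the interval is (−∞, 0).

z∈(-2.0000,0).

On y'=λy, z=hλ:
  order 2, 2-stage ⇒ R(z)=1+z+z^2/2
  (e.g. R(-1.69)=0.73805, |R|=0.73805)

Solve |R(x)|<1 on ℝ⁻.
x=-1.69: |R|=0.7380
|R(-1.39)|=0.5760 |R(-0.8)|=0.5200 |R(-0.71)|=0.5421
Bisect:
  x_lo=-2.3094 |R|=1.3572  x_hi=-0.2306 |R|=0.7960
  mid=-1.26997 |R|=0.53644 →hi
  mid=-1.78967 |R|=0.81179 →hi
  mid=-2.04952 |R|=1.05074 →lo
  mid=-1.91959 |R|=0.92282 →hi
  mid=-1.98455 |R|=0.98467 →hi
  mid=-2.01703 |R|=1.01718 →lo
  mid=-2.00079 |R|=1.00079 →lo
  mid=-1.99267 |R|=0.99270 →hi
  mid=-1.99673 |R|=0.99674 →hi
  ...
  [-2.00003,-1.99991] ⇒ x*=-2.0000
Stable set (-2.0000, 0).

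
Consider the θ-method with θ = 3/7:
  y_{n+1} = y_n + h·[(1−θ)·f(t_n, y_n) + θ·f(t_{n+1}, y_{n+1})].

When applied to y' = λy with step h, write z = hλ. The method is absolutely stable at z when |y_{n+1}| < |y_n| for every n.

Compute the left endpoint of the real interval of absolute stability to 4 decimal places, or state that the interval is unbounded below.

With y'=λy (z=hλ):
  y_{n+1} = y_n + z·[4/7·y_n + 3/7·y_{n+1}] ⇒ (1 − 3/7z)y_{n+1} = (1 + 4/7z)y_n
  ⇒ R(z) = (1 + 4/7z)/(1 − 3/7z).

Need |R(x)|<1, x<0.
x=-1.76: |R|=0.0033
R=−1: 1+4/7x = −1+3/7x ⇒ -1/7x=2 ⇒ x=2/(-1/7)=-14.0000
Confirm numerically:
  x=-12.008: |R|=0.95370 <1
  x=-11.109: |R|=0.92831 <1
  x=-7.083: |R|=0.75514 <1
  x=-14.426: |R|=1.00847 >1
  x=-14.353: |R|=1.00705 >1
  x=-14.171: |R|=1.00345 >1
Interval (-14.0000, 0).

left endpoint -14.0000.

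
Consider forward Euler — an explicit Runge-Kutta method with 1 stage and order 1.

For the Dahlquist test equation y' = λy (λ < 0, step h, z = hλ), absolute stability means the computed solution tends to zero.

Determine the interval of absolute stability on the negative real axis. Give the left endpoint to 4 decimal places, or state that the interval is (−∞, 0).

Test eqn y'=λy, z=hλ:
  order 1, 1-stage ⇒ R(z)=1+z
  (e.g. R(-1.4)=-0.40000, |R|=0.40000)

Need |R(x)|<1, x<0.
x=-1.4: |R|=0.4000
|R(-2.23)|=1.2300 |R(-1.76)|=0.7600 |R(-0.95)|=0.0500
Bisect:
  x_lo=-2.7357 |R|=1.7357  x_hi=-0.3442 |R|=0.6558
  mid=-1.53992 |R|=0.53992 →hi
  mid=-2.13780 |R|=1.13780 →lo
  mid=-1.83886 |R|=0.83886 →hi
  mid=-1.98833 |R|=0.98833 →hi
  mid=-2.06306 |R|=1.06306 →lo
  mid=-2.02570 |R|=1.02570 →lo
  mid=-2.00701 |R|=1.00701 →lo
  mid=-1.99767 |R|=0.99767 →hi
  ...
  [-2.00001,-1.99986] ⇒ x*=-2.0000
Interval (-2.0000, 0).

(-2.0000, 0).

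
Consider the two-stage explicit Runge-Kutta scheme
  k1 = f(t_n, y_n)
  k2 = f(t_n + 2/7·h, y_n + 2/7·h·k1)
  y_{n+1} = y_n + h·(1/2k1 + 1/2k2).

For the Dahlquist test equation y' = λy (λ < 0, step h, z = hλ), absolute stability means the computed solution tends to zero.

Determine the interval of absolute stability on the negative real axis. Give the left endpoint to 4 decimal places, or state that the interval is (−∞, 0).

On y'=λy, z=hλ:
  k1=λy_n ⇒ h·k1=z·y_n;  k2=λ(1+2/7z)y_n ⇒ h·k2=z(1+2/7z)y_n
  y_{n+1}/y_n = 1 + 1/2z + 1/2z(1+2/7z) = 1 + z + 1/7z²
  R(z) = 1 + z + 1/7z².

Find x<0 with |R(x)|<1.
x=-1.79: |R|=0.3323
R=1: x+1/7x²=0 ⇒ x=−7=-7.0000; min R=1−1/(4·1/7)=-0.7500>−1
Confirm numerically:
  x=-6.343: |R|=0.40466 <1
  x=-5.323: |R|=0.27524 <1
  x=-3.934: |R|=0.72309 <1
  x=-7.557: |R|=1.60132 >1
  x=-7.455: |R|=1.48457 >1
So |R|<1 on (-7.0000, 0).

(-7.0000, 0).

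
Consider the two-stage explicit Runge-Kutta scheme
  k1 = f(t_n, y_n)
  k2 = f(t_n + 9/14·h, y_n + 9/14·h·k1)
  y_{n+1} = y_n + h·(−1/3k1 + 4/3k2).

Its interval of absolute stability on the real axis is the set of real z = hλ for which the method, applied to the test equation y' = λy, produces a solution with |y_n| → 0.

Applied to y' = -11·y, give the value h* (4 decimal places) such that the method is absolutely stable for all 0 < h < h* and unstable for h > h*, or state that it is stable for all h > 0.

On y'=λy, z=hλ:
  k1=λy_n ⇒ h·k1=z·y_n;  k2=λ(1+9/14z)y_n ⇒ h·k2=z(1+9/14z)y_n
  y_{n+1}/y_n = 1 − 1/3z + 4/3z(1+9/14z) = 1 + z + 6/7z²
  Hence R(z) = 1 + z + 6/7z².

Solve |R(x)|<1 on ℝ⁻.
x=-1.06: |R|=0.9031
R=1: x+6/7x²=0 ⇒ x=−7/6=-1.1667; min R=1−1/(4·6/7)=0.7083>−1
Confirm numerically:
  x=-1.142: |R|=0.97585 <1
  x=-0.577: |R|=0.70837 <1
  x=-0.550: |R|=0.70929 <1
  x=-1.489: |R|=1.41139 >1
  x=-1.255: |R|=1.09502 >1
Interval (-1.1667, 0).

(-1.1667,0); λ=-11 ⇒ h* = (7/6)/11 = 0.1061.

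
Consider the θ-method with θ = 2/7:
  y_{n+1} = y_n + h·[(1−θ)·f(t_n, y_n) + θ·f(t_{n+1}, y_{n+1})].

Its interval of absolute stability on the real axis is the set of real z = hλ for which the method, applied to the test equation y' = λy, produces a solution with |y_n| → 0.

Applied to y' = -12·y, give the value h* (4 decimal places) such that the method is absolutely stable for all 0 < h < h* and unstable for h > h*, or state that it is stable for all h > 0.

On y'=λy, z=hλ:
  y_{n+1} = y_n + z·[5/7·y_n + 2/7·y_{n+1}] ⇒ (1 − 2/7z)y_{n+1} = (1 + 5/7z)y_n
  so R(z) = (1 + 5/7z)/(1 − 2/7z).

Boundary: |R(x)|=1, x<0.
x=-1.71: |R|=0.1488
R=−1: 1+5/7x = −1+2/7x ⇒ -3/7x=2 ⇒ x=2/(-3/7)=-4.6667
Confirm numerically:
  x=-3.464: |R|=0.74095 <1
  x=-3.390: |R|=0.72206 <1
  x=-2.388: |R|=0.41950 <1
  x=-5.079: |R|=1.07209 >1
  x=-5.042: |R|=1.06591 >1
Interval (-4.6667, 0).

(-4.6667,0); λ=-12 ⇒ h* = (14/3)/12 = 0.3889.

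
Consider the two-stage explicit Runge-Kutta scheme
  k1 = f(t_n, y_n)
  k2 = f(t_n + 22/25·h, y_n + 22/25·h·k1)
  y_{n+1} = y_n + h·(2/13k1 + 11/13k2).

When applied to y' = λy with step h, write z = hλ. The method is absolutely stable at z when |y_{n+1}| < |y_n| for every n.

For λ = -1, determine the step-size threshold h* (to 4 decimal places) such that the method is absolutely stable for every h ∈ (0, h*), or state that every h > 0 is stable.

(-1.3430,0); λ=-1 ⇒ h* = (325/242)/1 = 1.3430.

Set f=λy, z=hλ:
  k1=λy_n ⇒ h·k1=z·y_n;  k2=λ(1+22/25z)y_n ⇒ h·k2=z(1+22/25z)y_n
  y_{n+1}/y_n = 1 + 2/13z + 11/13z(1+22/25z) = 1 + z + 242/325z²
  R(z) = 1 + z + 242/325z².

Need |R(x)|<1, x<0.
x=-0.37: |R|=0.7319
R=1: x+242/325x²=0 ⇒ x=−325/242=-1.3430; min R=1−1/(4·242/325)=0.6643>−1
Confirm numerically:
  x=-1.212: |R|=0.88180 <1
  x=-0.979: |R|=0.73467 <1
  x=-0.766: |R|=0.67091 <1
  x=-0.758: |R|=0.66983 <1
  x=-1.560: |R|=1.25210 >1
  x=-1.530: |R|=1.21307 >1
  x=-1.528: |R|=1.21052 >1
Interval (-1.3430, 0).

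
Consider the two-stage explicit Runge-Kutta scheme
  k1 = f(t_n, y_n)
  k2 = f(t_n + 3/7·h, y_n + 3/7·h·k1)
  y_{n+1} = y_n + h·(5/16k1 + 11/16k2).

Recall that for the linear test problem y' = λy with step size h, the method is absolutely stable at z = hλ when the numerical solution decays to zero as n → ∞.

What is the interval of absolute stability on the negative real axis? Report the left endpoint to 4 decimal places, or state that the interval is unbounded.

With y'=λy (z=hλ):
  k1=λy_n ⇒ h·k1=z·y_n;  k2=λ(1+3/7z)y_n ⇒ h·k2=z(1+3/7z)y_n
  y_{n+1}/y_n = 1 + 5/16z + 11/16z(1+3/7z) = 1 + z + 33/112z²
  R(z) = 1 + z + 33/112z².

Need |R(x)|<1, x<0.
x=-0.98: |R|=0.3030
R=1: x+33/112x²=0 ⇒ x=−112/33=-3.3939; min R=1−1/(4·33/112)=0.1515>−1
Confirm numerically:
  x=-2.710: |R|=0.45389 <1
  x=-2.647: |R|=0.41745 <1
  x=-1.524: |R|=0.16033 <1
  x=-3.583: |R|=1.19959 >1
  x=-3.553: |R|=1.16652 >1
  x=-3.424: |R|=1.03033 >1
So |R|<1 on (-3.3939, 0).

(-3.3939, 0).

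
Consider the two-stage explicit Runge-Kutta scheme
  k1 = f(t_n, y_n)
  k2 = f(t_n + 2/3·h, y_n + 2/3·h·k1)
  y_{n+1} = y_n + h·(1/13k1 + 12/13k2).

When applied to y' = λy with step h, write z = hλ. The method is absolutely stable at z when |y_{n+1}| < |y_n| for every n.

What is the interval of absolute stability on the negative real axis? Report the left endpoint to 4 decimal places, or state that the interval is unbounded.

On y'=λy, z=hλ:
  k1=λy_n ⇒ h·k1=z·y_n;  k2=λ(1+2/3z)y_n ⇒ h·k2=z(1+2/3z)y_n
  y_{n+1}/y_n = 1 + 1/13z + 12/13z(1+2/3z) = 1 + z + 8/13z²
  ⇒ R(z) = 1 + z + 8/13z².

Solve |R(x)|<1 on ℝ⁻.
x=-1.01: |R|=0.6178
R=1: x+8/13x²=0 ⇒ x=−13/8=-1.6250; min R=1−1/(4·8/13)=0.5938>−1
Confirm numerically:
  x=-1.061: |R|=0.63175 <1
  x=-1.043: |R|=0.62645 <1
  x=-0.834: |R|=0.59403 <1
  x=-1.957: |R|=1.39983 >1
  x=-1.734: |R|=1.11631 >1
Stable set (-1.6250, 0).

z∈(-1.6250,0).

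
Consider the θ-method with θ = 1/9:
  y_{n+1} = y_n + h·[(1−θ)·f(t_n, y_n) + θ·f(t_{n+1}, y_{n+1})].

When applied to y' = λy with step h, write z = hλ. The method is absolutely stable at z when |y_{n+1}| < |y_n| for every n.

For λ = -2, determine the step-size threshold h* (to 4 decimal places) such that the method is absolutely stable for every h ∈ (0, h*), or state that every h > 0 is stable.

(-2.5714,0); λ=-2 ⇒ h* = (18/7)/2 = 1.2857.

Set f=λy, z=hλ:
  y_{n+1} = y_n + z·[8/9·y_n + 1/9·y_{n+1}] ⇒ (1 − 1/9z)y_{n+1} = (1 + 8/9z)y_n
  so R(z) = (1 + 8/9z)/(1 − 1/9z).

Need |R(x)|<1, x<0.
x=-0.55: |R|=0.4817
R=−1: 1+8/9x = −1+1/9x ⇒ -7/9x=2 ⇒ x=2/(-7/9)=-2.5714
Confirm numerically:
  x=-2.475: |R|=0.94118 <1
  x=-2.069: |R|=0.68227 <1
  x=-1.866: |R|=0.54555 <1
  x=-2.849: |R|=1.16398 >1
  x=-2.655: |R|=1.05019 >1
Interval (-2.5714, 0).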